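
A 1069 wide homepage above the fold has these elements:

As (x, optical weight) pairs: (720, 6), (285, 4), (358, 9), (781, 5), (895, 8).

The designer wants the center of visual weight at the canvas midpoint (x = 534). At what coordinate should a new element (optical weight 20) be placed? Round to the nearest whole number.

x ≈ 401

With the new element, Σw becomes 6 + 4 + 9 + 5 + 8 + 20 = 52.
x: target moment 52×534 = 27768; current 6·720 + 4·285 + 9·358 + 5·781 + 8·895 = 19747; the new element supplies 8021, so x = 8021/20 ≈ 401.05.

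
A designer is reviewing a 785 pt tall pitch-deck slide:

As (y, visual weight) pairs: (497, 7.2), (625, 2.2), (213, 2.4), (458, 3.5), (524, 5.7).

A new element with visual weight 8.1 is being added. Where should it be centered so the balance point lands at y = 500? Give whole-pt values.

With the new element, Σw becomes 7.2 + 2.2 + 2.4 + 3.5 + 5.7 + 8.1 = 29.1.
y: target moment 29.1×500 = 14550.0; current 7.2·497 + 2.2·625 + 2.4·213 + 3.5·458 + 5.7·524 = 10054.4; the new element supplies 4495.6, so y = 4495.6/8.1 ≈ 555.01.

y ≈ 555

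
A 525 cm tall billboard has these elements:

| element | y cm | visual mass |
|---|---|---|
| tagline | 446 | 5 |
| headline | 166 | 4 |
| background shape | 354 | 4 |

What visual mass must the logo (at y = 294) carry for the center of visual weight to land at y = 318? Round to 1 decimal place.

Known weights sum to 5 + 4 + 4 = 13; their moment is 5·446 + 4·166 + 4·354 = 4310.
Set Σw·y/Σw = 318: (4310 + 294w) = 318·(13 + w).
Solving: w = (318·13 − 4310) / (294 − 318) = -176 / -24 ≈ 7.33.

w ≈ 7.3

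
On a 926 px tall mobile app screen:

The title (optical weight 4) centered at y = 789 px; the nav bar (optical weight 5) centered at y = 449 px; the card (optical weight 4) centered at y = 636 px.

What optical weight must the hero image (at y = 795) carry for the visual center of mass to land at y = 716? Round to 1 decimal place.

w ≈ 17.3

Fixed elements: Σw = 4 + 5 + 4 = 13, Σw·y = 4·789 + 5·449 + 4·636 = 7945.
Balance at y = 716 requires (7945 + w·795) / (13 + w) = 716.
So w = (716·13 − 7945)/(795 − 716) = 1363/79 ≈ 17.25.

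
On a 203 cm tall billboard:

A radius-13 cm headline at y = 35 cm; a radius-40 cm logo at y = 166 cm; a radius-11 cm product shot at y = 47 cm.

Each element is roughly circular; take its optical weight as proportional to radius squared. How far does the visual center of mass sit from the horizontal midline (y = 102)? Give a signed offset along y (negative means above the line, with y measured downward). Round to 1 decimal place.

r² weights: headline 13² = 169, logo 40² = 1600, product shot 11² = 121. Total = 1890.
y-moment: 169·35 + 1600·166 + 121·47 = 277202; centroid 277202/1890 ≈ 146.67.
Against y = 102, that's 146.67 − 102 = 44.67.

≈ 44.7 cm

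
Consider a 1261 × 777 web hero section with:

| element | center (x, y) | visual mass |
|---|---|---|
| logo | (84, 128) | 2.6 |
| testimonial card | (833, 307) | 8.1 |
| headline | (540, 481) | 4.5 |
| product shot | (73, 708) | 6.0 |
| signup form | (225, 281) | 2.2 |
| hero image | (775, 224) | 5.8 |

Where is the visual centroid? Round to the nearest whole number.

(508, 382)

Weights sum to 2.6 + 8.1 + 4.5 + 6.0 + 2.2 + 5.8 = 29.2.
Σw·x = 14823.7; x̄ = 14823.7/29.2 ≈ 507.66.
Σw·y = 11149.4; ȳ = 11149.4/29.2 ≈ 381.83.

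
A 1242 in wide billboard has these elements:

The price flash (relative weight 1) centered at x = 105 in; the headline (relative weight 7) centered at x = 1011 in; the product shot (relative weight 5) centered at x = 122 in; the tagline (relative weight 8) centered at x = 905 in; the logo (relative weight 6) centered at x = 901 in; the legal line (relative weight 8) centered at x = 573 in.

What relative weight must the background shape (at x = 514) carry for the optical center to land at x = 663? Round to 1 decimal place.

w ≈ 12.2

Known weights sum to 1 + 7 + 5 + 8 + 6 + 8 = 35; their moment is 1·105 + 7·1011 + 5·122 + 8·905 + 6·901 + 8·573 = 25022.
Set Σw·x/Σw = 663: (25022 + 514w) = 663·(35 + w).
So w = (663·35 − 25022)/(514 − 663) = -1817/-149 ≈ 12.19.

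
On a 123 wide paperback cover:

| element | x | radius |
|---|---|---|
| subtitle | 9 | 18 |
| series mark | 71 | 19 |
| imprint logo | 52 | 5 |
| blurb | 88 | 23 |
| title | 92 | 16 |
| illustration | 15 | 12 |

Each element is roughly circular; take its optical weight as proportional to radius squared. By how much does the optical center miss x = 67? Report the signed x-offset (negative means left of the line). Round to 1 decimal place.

≈ -4.7

Weights ∝ r²: subtitle 18² = 324, series mark 19² = 361, imprint logo 5² = 25, blurb 23² = 529, title 16² = 256, illustration 12² = 144; Σw = 1639.
x: moment 102111 / weight 1639 ≈ 62.30
Difference: 62.30 − 67 ≈ -4.70.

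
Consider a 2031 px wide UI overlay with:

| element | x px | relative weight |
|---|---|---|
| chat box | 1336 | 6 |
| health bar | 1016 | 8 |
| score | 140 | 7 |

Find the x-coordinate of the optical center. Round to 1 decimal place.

Σw = 6 + 8 + 7 = 21.
Σw·x = 6·1336 + 8·1016 + 7·140 = 17124, so x̄ = 17124/21 ≈ 815.43.

x ≈ 815.4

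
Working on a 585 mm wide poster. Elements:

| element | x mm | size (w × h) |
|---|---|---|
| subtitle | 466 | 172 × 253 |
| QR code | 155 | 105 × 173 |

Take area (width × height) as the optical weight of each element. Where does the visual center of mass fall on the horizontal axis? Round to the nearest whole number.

x ≈ 374

Areas → weights: subtitle 172·253 = 43516, QR code 105·173 = 18165; Σw = 61681.
x-moment: 43516·466 + 18165·155 = 23094031; centroid 23094031/61681 ≈ 374.41.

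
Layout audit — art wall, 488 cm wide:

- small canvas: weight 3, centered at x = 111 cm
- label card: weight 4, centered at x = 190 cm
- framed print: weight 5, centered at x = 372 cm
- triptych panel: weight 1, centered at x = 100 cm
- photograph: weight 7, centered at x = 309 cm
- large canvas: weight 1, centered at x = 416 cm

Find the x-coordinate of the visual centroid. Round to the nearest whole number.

Weights sum to 3 + 4 + 5 + 1 + 7 + 1 = 21.
Σw·x = 3·111 + 4·190 + 5·372 + 1·100 + 7·309 + 1·416 = 5632, so x̄ = 5632/21 ≈ 268.19.

x ≈ 268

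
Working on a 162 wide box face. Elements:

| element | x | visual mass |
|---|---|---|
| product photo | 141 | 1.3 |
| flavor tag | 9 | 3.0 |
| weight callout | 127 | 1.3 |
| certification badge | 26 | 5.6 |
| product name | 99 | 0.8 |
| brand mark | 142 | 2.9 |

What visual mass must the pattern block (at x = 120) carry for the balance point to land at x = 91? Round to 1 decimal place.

Fixed elements: Σw = 1.3 + 3.0 + 1.3 + 5.6 + 0.8 + 2.9 = 14.9, Σw·x = 1.3·141 + 3.0·9 + 1.3·127 + 5.6·26 + 0.8·99 + 2.9·142 = 1012.0.
For the centroid to hit 91: (1012.0 + w·120) / (14.9 + w) = 91.
So w = (91·14.9 − 1012.0)/(120 − 91) = 343.9/29 ≈ 11.86.

w ≈ 11.9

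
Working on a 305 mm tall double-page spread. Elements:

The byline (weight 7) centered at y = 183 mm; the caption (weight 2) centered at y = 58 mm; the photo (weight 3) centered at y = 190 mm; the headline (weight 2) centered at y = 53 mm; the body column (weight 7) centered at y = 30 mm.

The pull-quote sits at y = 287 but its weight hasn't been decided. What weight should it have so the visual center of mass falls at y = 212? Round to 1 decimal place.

w ≈ 28.9

Existing Σw = 21 (7 + 2 + 3 + 2 + 7); existing moment 7·183 + 2·58 + 3·190 + 2·53 + 7·30 = 2283.
Balance at y = 212 requires (2283 + w·287) / (21 + w) = 212.
Rearranging, w·(287 − 212) = 212·21 − 2283 = 2169, so w ≈ 2169/75 = 28.92.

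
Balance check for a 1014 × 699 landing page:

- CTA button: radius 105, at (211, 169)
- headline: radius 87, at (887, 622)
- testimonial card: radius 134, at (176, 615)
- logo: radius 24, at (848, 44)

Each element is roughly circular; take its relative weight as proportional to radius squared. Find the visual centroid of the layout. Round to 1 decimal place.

(341.8, 475.1)

r² weights: CTA button 105² = 11025, headline 87² = 7569, testimonial card 134² = 17956, logo 24² = 576. Total = 37126.
x-moment: 11025·211 + 7569·887 + 17956·176 + 576·848 = 12688682; centroid 12688682/37126 ≈ 341.77.
y-moment: 11025·169 + 7569·622 + 17956·615 + 576·44 = 17639427; centroid 17639427/37126 ≈ 475.12.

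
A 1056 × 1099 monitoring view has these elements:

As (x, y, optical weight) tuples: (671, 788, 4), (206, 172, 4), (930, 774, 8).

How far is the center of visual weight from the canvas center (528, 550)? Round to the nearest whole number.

Total weight = 4 + 4 + 8 = 16.
Σw·x = 4·671 + 4·206 + 8·930 = 10948, so x̄ = 10948/16 ≈ 684.25.
Σw·y = 4·788 + 4·172 + 8·774 = 10032, so ȳ = 10032/16 ≈ 627.00.
Offset from (528, 550): Δx ≈ 156.25, Δy ≈ 77.00; distance = √(Δx² + Δy²) ≈ 174.19.

≈ 174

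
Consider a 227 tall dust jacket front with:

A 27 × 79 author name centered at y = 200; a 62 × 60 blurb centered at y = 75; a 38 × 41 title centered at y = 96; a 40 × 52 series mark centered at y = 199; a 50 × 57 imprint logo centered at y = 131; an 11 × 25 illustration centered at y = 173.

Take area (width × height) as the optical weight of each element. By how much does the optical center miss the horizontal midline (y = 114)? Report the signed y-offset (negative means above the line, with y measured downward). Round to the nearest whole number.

≈ 20

Areas → weights: author name 27·79 = 2133, blurb 62·60 = 3720, title 38·41 = 1558, series mark 40·52 = 2080, imprint logo 50·57 = 2850, illustration 11·25 = 275; Σw = 12616.
y: (2133·200 + 3720·75 + 1558·96 + 2080·199 + 2850·131 + 275·173) / 12616 = 1690013 / 12616 ≈ 133.96
Difference: 133.96 − 114 ≈ 19.96.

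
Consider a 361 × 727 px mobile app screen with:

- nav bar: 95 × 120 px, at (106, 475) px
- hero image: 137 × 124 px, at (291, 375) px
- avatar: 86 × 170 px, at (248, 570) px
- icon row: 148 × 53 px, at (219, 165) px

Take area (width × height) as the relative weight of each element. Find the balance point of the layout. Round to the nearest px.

Areas → weights: nav bar 95·120 = 11400, hero image 137·124 = 16988, avatar 86·170 = 14620, icon row 148·53 = 7844; Σw = 50852.
x-moment: 11400·106 + 16988·291 + 14620·248 + 7844·219 = 11495504; centroid 11495504/50852 ≈ 226.06.
y-moment: 11400·475 + 16988·375 + 14620·570 + 7844·165 = 21413160; centroid 21413160/50852 ≈ 421.09.

(226, 421)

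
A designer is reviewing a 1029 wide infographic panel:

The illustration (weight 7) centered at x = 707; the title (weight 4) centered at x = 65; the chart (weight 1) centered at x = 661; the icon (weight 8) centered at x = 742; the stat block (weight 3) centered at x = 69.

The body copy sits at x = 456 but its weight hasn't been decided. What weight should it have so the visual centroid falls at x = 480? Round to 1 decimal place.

Existing Σw = 23 (7 + 4 + 1 + 8 + 3); existing moment 7·707 + 4·65 + 1·661 + 8·742 + 3·69 = 12013.
For the centroid to hit 480: (12013 + w·456) / (23 + w) = 480.
So w = (480·23 − 12013)/(456 − 480) = -973/-24 ≈ 40.54.

w ≈ 40.5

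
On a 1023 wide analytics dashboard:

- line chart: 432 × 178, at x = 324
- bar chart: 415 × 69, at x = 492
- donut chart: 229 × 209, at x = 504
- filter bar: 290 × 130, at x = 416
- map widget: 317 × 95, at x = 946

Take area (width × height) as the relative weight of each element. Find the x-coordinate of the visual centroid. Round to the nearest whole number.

x ≈ 485

Areas → weights: line chart 432·178 = 76896, bar chart 415·69 = 28635, donut chart 229·209 = 47861, filter bar 290·130 = 37700, map widget 317·95 = 30115; Σw = 221207.
Σw·x = 76896·324 + 28635·492 + 47861·504 + 37700·416 + 30115·946 = 107296658, so x̄ = 107296658/221207 ≈ 485.05.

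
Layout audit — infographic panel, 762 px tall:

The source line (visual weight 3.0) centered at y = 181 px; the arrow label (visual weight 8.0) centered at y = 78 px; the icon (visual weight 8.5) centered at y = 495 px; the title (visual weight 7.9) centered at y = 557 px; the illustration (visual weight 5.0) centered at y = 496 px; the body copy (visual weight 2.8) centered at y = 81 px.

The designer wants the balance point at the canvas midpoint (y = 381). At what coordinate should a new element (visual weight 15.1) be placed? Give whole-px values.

After adding the new element, total weight = 3.0 + 8.0 + 8.5 + 7.9 + 5.0 + 2.8 + 15.1 = 50.3.
y: need Σw·y = 50.3·381 = 19164.3. Existing = 3.0·181 + 8.0·78 + 8.5·495 + 7.9·557 + 5.0·496 + 2.8·81 = 12481.6. Remainder 6682.7 / 15.1 ≈ 442.56.

y ≈ 443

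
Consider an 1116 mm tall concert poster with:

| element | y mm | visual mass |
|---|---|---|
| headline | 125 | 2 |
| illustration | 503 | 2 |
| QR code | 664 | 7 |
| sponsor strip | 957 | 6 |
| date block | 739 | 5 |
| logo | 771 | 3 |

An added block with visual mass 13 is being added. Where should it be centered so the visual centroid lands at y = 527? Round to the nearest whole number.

y ≈ 182

With the added block, Σw becomes 2 + 2 + 7 + 6 + 5 + 3 + 13 = 38.
Along y: (17654 + 13·y) / 38 = 527 (existing moment 2·125 + 2·503 + 7·664 + 6·957 + 5·739 + 3·771 = 17654) ⇒ y = (20026 − 17654) / 13 ≈ 182.46.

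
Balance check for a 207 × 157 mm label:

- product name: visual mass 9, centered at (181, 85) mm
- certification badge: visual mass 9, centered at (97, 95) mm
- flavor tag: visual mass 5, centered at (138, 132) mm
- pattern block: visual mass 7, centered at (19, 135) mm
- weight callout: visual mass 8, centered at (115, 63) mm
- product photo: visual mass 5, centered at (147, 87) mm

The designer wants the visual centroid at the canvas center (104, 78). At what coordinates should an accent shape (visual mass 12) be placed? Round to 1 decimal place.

New total weight: (9 + 9 + 5 + 7 + 8 + 5) + 12 = 55.
x: need Σw·x = 55·104 = 5720. Existing = 9·181 + 9·97 + 5·138 + 7·19 + 8·115 + 5·147 = 4980. Remainder 740 / 12 ≈ 61.67.
y: need Σw·y = 55·78 = 4290. Existing = 9·85 + 9·95 + 5·132 + 7·135 + 8·63 + 5·87 = 4164. Remainder 126 / 12 ≈ 10.50.

(61.7, 10.5)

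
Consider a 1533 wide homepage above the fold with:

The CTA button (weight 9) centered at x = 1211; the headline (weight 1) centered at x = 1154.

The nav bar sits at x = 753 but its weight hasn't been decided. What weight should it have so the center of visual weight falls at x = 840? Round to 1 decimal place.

w ≈ 42.0

Known weights sum to 9 + 1 = 10; their moment is 9·1211 + 1·1154 = 12053.
Balance at x = 840 requires (12053 + w·753) / (10 + w) = 840.
Solving: w = (840·10 − 12053) / (753 − 840) = -3653 / -87 ≈ 41.99.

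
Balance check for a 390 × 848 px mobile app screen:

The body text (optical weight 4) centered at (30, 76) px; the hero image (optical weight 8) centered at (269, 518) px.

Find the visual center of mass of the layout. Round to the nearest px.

Σw = 4 + 8 = 12.
x-moment: 4·30 + 8·269 = 2272; centroid 2272/12 ≈ 189.33.
y-moment: 4·76 + 8·518 = 4448; centroid 4448/12 ≈ 370.67.

(189, 371)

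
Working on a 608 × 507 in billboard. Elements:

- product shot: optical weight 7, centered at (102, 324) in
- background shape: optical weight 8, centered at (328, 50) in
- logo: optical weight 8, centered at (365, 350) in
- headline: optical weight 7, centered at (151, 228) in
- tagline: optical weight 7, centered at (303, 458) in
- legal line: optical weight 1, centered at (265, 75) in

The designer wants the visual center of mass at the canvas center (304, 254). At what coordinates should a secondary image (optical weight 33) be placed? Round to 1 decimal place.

After adding the secondary image, total weight = 7 + 8 + 8 + 7 + 7 + 1 + 33 = 71.
x: need Σw·x = 71·304 = 21584. Existing = 7·102 + 8·328 + 8·365 + 7·151 + 7·303 + 1·265 = 9701. Remainder 11883 / 33 ≈ 360.09.
y: need Σw·y = 71·254 = 18034. Existing = 7·324 + 8·50 + 8·350 + 7·228 + 7·458 + 1·75 = 10345. Remainder 7689 / 33 ≈ 233.00.

(360.1, 233.0)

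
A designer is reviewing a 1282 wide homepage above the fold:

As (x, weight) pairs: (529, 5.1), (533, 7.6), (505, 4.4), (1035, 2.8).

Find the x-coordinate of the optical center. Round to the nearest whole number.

Total weight = 5.1 + 7.6 + 4.4 + 2.8 = 19.9.
x: (5.1·529 + 7.6·533 + 4.4·505 + 2.8·1035) / 19.9 = 11868.7 / 19.9 ≈ 596.42

x ≈ 596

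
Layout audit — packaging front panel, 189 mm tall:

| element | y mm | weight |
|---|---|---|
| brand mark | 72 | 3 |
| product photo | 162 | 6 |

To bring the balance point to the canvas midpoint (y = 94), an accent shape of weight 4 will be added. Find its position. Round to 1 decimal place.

After adding the accent shape, total weight = 3 + 6 + 4 = 13.
y: need Σw·y = 13·94 = 1222. Existing = 3·72 + 6·162 = 1188. Remainder 34 / 4 ≈ 8.50.

y ≈ 8.5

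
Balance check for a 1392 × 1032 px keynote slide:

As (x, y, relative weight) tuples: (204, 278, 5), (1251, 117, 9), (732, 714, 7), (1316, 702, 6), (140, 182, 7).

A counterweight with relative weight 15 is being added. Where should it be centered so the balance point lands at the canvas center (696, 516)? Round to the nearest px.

(522, 824)

After adding the counterweight, total weight = 5 + 9 + 7 + 6 + 7 + 15 = 49.
x: target moment 49×696 = 34104; current 5·204 + 9·1251 + 7·732 + 6·1316 + 7·140 = 26279; the counterweight supplies 7825, so x = 7825/15 ≈ 521.67.
y: target moment 49×516 = 25284; current 5·278 + 9·117 + 7·714 + 6·702 + 7·182 = 12927; the counterweight supplies 12357, so y = 12357/15 ≈ 823.80.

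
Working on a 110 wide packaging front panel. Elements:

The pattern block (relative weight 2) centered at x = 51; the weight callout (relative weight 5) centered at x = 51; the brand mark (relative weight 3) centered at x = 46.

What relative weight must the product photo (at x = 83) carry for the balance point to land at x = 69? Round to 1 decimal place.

w ≈ 13.9

Existing Σw = 10 (2 + 5 + 3); existing moment 2·51 + 5·51 + 3·46 = 495.
Balance at x = 69 requires (495 + w·83) / (10 + w) = 69.
Rearranging, w·(83 − 69) = 69·10 − 495 = 195, so w ≈ 195/14 = 13.93.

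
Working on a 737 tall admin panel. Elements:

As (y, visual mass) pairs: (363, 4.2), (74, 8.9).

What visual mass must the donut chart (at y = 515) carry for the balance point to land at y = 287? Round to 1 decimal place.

w ≈ 6.9

Fixed elements: Σw = 4.2 + 8.9 = 13.1, Σw·y = 4.2·363 + 8.9·74 = 2183.2.
For the centroid to hit 287: (2183.2 + w·515) / (13.1 + w) = 287.
So w = (287·13.1 − 2183.2)/(515 − 287) = 1576.5/228 ≈ 6.91.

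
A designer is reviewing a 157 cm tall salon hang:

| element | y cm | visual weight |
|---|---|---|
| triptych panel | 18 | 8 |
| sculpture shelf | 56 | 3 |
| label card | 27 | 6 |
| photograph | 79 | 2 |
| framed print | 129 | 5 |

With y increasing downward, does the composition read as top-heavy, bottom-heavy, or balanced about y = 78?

Weights sum to 8 + 3 + 6 + 2 + 5 = 24.
y-moment: 8·18 + 3·56 + 6·27 + 2·79 + 5·129 = 1277; centroid 1277/24 ≈ 53.21.
53.2 lies above (smaller y than) the midline 78, so the layout is top-heavy.

top-heavy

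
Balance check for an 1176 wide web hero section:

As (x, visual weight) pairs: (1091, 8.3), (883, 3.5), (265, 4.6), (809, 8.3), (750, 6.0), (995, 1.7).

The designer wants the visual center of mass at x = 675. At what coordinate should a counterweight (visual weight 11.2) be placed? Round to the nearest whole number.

x ≈ 282

With the counterweight, Σw becomes 8.3 + 3.5 + 4.6 + 8.3 + 6.0 + 1.7 + 11.2 = 43.6.
x: target moment 43.6×675 = 29430.0; current 8.3·1091 + 3.5·883 + 4.6·265 + 8.3·809 + 6.0·750 + 1.7·995 = 26271.0; the counterweight supplies 3159.0, so x = 3159.0/11.2 ≈ 282.05.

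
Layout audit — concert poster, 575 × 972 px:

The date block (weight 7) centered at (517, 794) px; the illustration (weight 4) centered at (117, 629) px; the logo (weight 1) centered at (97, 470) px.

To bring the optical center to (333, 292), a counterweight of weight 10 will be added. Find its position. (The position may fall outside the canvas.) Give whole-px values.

With the counterweight, Σw becomes 7 + 4 + 1 + 10 = 22.
x: need Σw·x = 22·333 = 7326. Existing = 7·517 + 4·117 + 1·97 = 4184. Remainder 3142 / 10 ≈ 314.20.
y: need Σw·y = 22·292 = 6424. Existing = 7·794 + 4·629 + 1·470 = 8544. Remainder -2120 / 10 ≈ -212.00.

(314, -212)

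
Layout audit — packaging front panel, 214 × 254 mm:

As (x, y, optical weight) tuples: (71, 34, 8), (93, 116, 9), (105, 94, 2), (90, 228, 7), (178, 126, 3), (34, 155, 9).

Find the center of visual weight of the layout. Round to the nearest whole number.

(81, 128)

Σw = 8 + 9 + 2 + 7 + 3 + 9 = 38.
x-moment: 8·71 + 9·93 + 2·105 + 7·90 + 3·178 + 9·34 = 3085; centroid 3085/38 ≈ 81.18.
y-moment: 8·34 + 9·116 + 2·94 + 7·228 + 3·126 + 9·155 = 4873; centroid 4873/38 ≈ 128.24.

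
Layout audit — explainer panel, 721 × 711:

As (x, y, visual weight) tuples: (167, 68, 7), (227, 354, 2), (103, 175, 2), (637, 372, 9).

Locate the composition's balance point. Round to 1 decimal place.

Σw = 7 + 2 + 2 + 9 = 20.
x: (7·167 + 2·227 + 2·103 + 9·637) / 20 = 7562 / 20 ≈ 378.10
y: (7·68 + 2·354 + 2·175 + 9·372) / 20 = 4882 / 20 ≈ 244.10

(378.1, 244.1)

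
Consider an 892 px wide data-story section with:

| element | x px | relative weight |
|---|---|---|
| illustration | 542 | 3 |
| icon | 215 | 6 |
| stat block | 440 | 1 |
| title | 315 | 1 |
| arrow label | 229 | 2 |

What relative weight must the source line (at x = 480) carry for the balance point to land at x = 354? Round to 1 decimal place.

w ≈ 3.8

Fixed elements: Σw = 3 + 6 + 1 + 1 + 2 = 13, Σw·x = 3·542 + 6·215 + 1·440 + 1·315 + 2·229 = 4129.
Set Σw·x/Σw = 354: (4129 + 480w) = 354·(13 + w).
Rearranging, w·(480 − 354) = 354·13 − 4129 = 473, so w ≈ 473/126 = 3.75.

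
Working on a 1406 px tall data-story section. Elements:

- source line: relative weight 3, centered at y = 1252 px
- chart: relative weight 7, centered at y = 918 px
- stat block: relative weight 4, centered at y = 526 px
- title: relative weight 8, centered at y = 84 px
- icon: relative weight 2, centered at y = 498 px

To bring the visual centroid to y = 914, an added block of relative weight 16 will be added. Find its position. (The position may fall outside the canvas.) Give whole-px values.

y ≈ 1413

With the added block, Σw becomes 3 + 7 + 4 + 8 + 2 + 16 = 40.
y: target moment 40×914 = 36560; current 3·1252 + 7·918 + 4·526 + 8·84 + 2·498 = 13954; the added block supplies 22606, so y = 22606/16 ≈ 1412.88.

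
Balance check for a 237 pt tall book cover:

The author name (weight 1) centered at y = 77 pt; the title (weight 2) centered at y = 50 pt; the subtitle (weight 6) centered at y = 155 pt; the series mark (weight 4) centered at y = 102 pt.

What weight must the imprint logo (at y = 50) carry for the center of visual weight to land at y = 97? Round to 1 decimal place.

w ≈ 5.4

Fixed elements: Σw = 1 + 2 + 6 + 4 = 13, Σw·y = 1·77 + 2·50 + 6·155 + 4·102 = 1515.
Balance at y = 97 requires (1515 + w·50) / (13 + w) = 97.
Solving: w = (97·13 − 1515) / (50 − 97) = -254 / -47 ≈ 5.40.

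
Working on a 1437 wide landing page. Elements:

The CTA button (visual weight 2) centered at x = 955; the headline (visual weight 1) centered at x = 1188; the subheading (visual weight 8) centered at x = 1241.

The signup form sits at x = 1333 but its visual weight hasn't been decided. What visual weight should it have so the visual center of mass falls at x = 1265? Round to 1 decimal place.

w ≈ 13.1

Known weights sum to 2 + 1 + 8 = 11; their moment is 2·955 + 1·1188 + 8·1241 = 13026.
For the centroid to hit 1265: (13026 + w·1333) / (11 + w) = 1265.
So w = (1265·11 − 13026)/(1333 − 1265) = 889/68 ≈ 13.07.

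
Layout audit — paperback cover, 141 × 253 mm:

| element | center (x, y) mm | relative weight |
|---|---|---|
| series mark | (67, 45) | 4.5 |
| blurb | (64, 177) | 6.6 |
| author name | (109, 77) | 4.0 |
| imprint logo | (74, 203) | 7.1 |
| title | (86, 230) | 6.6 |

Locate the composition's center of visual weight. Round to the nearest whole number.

(78, 161)

Σw = 4.5 + 6.6 + 4.0 + 7.1 + 6.6 = 28.8.
x-moment: 4.5·67 + 6.6·64 + 4.0·109 + 7.1·74 + 6.6·86 = 2252.9; centroid 2252.9/28.8 ≈ 78.23.
y-moment: 4.5·45 + 6.6·177 + 4.0·77 + 7.1·203 + 6.6·230 = 4638.0; centroid 4638.0/28.8 ≈ 161.04.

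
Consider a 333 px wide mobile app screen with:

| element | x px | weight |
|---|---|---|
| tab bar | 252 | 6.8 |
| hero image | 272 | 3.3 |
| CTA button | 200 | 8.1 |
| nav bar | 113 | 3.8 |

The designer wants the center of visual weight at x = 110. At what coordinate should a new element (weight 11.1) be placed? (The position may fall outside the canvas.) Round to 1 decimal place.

After adding the new element, total weight = 6.8 + 3.3 + 8.1 + 3.8 + 11.1 = 33.1.
Along x: (4660.6 + 11.1·x) / 33.1 = 110 (existing moment 6.8·252 + 3.3·272 + 8.1·200 + 3.8·113 = 4660.6) ⇒ x = (3641.0 − 4660.6) / 11.1 ≈ -91.86.

x ≈ -91.9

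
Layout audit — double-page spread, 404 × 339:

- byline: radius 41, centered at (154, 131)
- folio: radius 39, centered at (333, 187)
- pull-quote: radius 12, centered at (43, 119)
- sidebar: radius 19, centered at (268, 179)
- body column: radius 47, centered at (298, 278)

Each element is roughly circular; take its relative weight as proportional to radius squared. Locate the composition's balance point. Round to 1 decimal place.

Weights ∝ r²: byline 41² = 1681, folio 39² = 1521, pull-quote 12² = 144, sidebar 19² = 361, body column 47² = 2209; Σw = 5916.
Σw·x = 1681·154 + 1521·333 + 144·43 + 361·268 + 2209·298 = 1526589, so x̄ = 1526589/5916 ≈ 258.04.
Σw·y = 1681·131 + 1521·187 + 144·119 + 361·179 + 2209·278 = 1200495, so ȳ = 1200495/5916 ≈ 202.92.

(258.0, 202.9)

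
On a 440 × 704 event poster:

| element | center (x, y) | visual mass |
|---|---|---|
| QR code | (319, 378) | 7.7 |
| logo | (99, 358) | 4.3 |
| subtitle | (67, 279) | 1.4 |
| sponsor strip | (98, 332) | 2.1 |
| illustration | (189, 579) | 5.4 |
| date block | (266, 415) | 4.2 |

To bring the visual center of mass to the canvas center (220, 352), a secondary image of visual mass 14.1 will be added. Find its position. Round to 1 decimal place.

New total weight: (7.7 + 4.3 + 1.4 + 2.1 + 5.4 + 4.2) + 14.1 = 39.2.
x: target moment 39.2×220 = 8624.0; current 7.7·319 + 4.3·99 + 1.4·67 + 2.1·98 + 5.4·189 + 4.2·266 = 5319.4; the secondary image supplies 3304.6, so x = 3304.6/14.1 ≈ 234.37.
y: target moment 39.2×352 = 13798.4; current 7.7·378 + 4.3·358 + 1.4·279 + 2.1·332 + 5.4·579 + 4.2·415 = 10407.4; the secondary image supplies 3391.0, so y = 3391.0/14.1 ≈ 240.50.

(234.4, 240.5)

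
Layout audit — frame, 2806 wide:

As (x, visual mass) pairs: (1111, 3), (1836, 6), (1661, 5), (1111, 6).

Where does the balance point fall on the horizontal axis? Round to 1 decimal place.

Weights sum to 3 + 6 + 5 + 6 = 20.
x-moment: 3·1111 + 6·1836 + 5·1661 + 6·1111 = 29320; centroid 29320/20 ≈ 1466.00.

x ≈ 1466.0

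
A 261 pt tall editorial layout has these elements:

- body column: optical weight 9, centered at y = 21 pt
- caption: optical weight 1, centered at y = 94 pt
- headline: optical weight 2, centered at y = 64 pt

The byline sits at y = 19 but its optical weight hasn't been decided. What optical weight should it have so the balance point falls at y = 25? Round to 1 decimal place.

Fixed elements: Σw = 9 + 1 + 2 = 12, Σw·y = 9·21 + 1·94 + 2·64 = 411.
Set Σw·y/Σw = 25: (411 + 19w) = 25·(12 + w).
Solving: w = (25·12 − 411) / (19 − 25) = -111 / -6 ≈ 18.50.

w ≈ 18.5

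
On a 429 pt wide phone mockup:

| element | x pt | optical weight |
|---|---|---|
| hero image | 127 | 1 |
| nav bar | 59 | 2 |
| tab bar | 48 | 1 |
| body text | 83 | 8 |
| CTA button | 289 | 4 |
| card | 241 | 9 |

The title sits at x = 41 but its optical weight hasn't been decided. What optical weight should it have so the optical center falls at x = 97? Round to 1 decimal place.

w ≈ 33.2

Existing Σw = 25 (1 + 2 + 1 + 8 + 4 + 9); existing moment 1·127 + 2·59 + 1·48 + 8·83 + 4·289 + 9·241 = 4282.
Set Σw·x/Σw = 97: (4282 + 41w) = 97·(25 + w).
So w = (97·25 − 4282)/(41 − 97) = -1857/-56 ≈ 33.16.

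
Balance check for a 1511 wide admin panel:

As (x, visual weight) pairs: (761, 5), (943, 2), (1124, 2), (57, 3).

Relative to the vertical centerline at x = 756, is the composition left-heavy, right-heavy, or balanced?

left-heavy

Weights sum to 5 + 2 + 2 + 3 = 12.
x-moment: 5·761 + 2·943 + 2·1124 + 3·57 = 8110; centroid 8110/12 ≈ 675.83.
675.8 lies left of the midline 756, so the layout is left-heavy.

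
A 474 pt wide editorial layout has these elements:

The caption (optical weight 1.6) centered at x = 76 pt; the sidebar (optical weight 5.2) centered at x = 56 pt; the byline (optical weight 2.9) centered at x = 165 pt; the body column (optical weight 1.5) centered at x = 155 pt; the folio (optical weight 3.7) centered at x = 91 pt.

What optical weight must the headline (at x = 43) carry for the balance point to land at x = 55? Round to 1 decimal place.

Known weights sum to 1.6 + 5.2 + 2.9 + 1.5 + 3.7 = 14.9; their moment is 1.6·76 + 5.2·56 + 2.9·165 + 1.5·155 + 3.7·91 = 1460.5.
Balance at x = 55 requires (1460.5 + w·43) / (14.9 + w) = 55.
So w = (55·14.9 − 1460.5)/(43 − 55) = -641.0/-12 ≈ 53.42.

w ≈ 53.4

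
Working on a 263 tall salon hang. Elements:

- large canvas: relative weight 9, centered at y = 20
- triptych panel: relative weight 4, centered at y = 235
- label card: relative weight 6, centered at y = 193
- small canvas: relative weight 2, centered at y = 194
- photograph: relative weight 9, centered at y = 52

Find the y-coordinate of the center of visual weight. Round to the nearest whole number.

y ≈ 104

Total weight = 9 + 4 + 6 + 2 + 9 = 30.
y-moment: 9·20 + 4·235 + 6·193 + 2·194 + 9·52 = 3134; centroid 3134/30 ≈ 104.47.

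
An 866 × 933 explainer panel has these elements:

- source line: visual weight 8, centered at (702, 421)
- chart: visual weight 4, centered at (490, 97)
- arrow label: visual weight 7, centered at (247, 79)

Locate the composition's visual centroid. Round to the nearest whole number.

(490, 227)

Σw = 8 + 4 + 7 = 19.
x-moment: 8·702 + 4·490 + 7·247 = 9305; centroid 9305/19 ≈ 489.74.
y-moment: 8·421 + 4·97 + 7·79 = 4309; centroid 4309/19 ≈ 226.79.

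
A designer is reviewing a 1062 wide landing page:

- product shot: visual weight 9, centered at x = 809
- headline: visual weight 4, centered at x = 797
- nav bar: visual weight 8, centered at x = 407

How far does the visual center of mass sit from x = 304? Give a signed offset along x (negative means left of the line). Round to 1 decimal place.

≈ 349.6

Weights sum to 9 + 4 + 8 = 21.
x-moment: 9·809 + 4·797 + 8·407 = 13725; centroid 13725/21 ≈ 653.57.
Offset from x = 304: 653.57 − 304 ≈ 349.57.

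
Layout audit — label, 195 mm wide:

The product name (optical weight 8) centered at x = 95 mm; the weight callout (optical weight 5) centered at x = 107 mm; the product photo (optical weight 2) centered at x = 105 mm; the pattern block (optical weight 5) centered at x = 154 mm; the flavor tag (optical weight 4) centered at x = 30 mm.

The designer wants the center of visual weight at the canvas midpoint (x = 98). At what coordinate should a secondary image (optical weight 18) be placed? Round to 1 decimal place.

x ≈ 95.6

With the secondary image, Σw becomes 8 + 5 + 2 + 5 + 4 + 18 = 42.
x: target moment 42×98 = 4116; current 8·95 + 5·107 + 2·105 + 5·154 + 4·30 = 2395; the secondary image supplies 1721, so x = 1721/18 ≈ 95.61.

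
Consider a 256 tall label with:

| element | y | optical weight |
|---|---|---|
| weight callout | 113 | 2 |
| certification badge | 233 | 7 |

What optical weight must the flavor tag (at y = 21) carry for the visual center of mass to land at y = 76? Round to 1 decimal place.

w ≈ 21.3

Fixed elements: Σw = 2 + 7 = 9, Σw·y = 2·113 + 7·233 = 1857.
Balance at y = 76 requires (1857 + w·21) / (9 + w) = 76.
Rearranging, w·(21 − 76) = 76·9 − 1857 = -1173, so w ≈ -1173/-55 = 21.33.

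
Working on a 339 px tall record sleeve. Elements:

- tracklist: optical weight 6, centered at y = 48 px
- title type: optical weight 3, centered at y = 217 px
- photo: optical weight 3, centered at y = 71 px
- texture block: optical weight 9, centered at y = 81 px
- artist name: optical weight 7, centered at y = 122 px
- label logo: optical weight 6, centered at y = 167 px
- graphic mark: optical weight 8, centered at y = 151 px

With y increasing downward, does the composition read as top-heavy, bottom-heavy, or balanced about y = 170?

Weights sum to 6 + 3 + 3 + 9 + 7 + 6 + 8 = 42.
Σw·y = 6·48 + 3·217 + 3·71 + 9·81 + 7·122 + 6·167 + 8·151 = 4945, so ȳ = 4945/42 ≈ 117.74.
Since 117.7 is above (smaller y than) 170, the composition reads top-heavy.

top-heavy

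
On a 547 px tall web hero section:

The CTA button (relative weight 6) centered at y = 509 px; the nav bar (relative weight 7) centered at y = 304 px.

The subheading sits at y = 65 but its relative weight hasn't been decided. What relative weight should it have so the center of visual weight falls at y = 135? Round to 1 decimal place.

w ≈ 49.0

Fixed elements: Σw = 6 + 7 = 13, Σw·y = 6·509 + 7·304 = 5182.
Set Σw·y/Σw = 135: (5182 + 65w) = 135·(13 + w).
Rearranging, w·(65 − 135) = 135·13 − 5182 = -3427, so w ≈ -3427/-70 = 48.96.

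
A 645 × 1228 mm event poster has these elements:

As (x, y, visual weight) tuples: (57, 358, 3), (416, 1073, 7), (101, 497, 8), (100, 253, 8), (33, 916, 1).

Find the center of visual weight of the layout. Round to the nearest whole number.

(175, 574)

Total weight = 3 + 7 + 8 + 8 + 1 = 27.
x: (3·57 + 7·416 + 8·101 + 8·100 + 1·33) / 27 = 4724 / 27 ≈ 174.96
y: (3·358 + 7·1073 + 8·497 + 8·253 + 1·916) / 27 = 15501 / 27 ≈ 574.11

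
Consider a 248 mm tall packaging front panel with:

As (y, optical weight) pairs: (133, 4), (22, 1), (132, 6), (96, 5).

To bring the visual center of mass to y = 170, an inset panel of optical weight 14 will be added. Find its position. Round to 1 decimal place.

With the inset panel, Σw becomes 4 + 1 + 6 + 5 + 14 = 30.
y: target moment 30×170 = 5100; current 4·133 + 1·22 + 6·132 + 5·96 = 1826; the inset panel supplies 3274, so y = 3274/14 ≈ 233.86.

y ≈ 233.9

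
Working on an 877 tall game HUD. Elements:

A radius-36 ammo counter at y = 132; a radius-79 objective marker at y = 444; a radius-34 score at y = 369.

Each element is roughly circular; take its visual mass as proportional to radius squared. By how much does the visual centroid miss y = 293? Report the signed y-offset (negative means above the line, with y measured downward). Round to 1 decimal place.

≈ 94.5

Weights ∝ r²: ammo counter 36² = 1296, objective marker 79² = 6241, score 34² = 1156; Σw = 8693.
y-moment: 1296·132 + 6241·444 + 1156·369 = 3368640; centroid 3368640/8693 ≈ 387.51.
Difference: 387.51 − 293 ≈ 94.51.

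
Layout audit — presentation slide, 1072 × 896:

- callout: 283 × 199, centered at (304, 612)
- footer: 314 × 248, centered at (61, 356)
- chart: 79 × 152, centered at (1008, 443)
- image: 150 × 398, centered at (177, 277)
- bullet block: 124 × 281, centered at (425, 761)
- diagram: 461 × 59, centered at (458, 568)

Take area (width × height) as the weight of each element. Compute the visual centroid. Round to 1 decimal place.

Areas → weights: callout 283·199 = 56317, footer 314·248 = 77872, chart 79·152 = 12008, image 150·398 = 59700, bullet block 124·281 = 34844, diagram 461·59 = 27199; Σw = 267940.
Σw·x = 56317·304 + 77872·61 + 12008·1008 + 59700·177 + 34844·425 + 27199·458 = 71807366, so x̄ = 71807366/267940 ≈ 268.00.
Σw·y = 56317·612 + 77872·356 + 12008·443 + 59700·277 + 34844·761 + 27199·568 = 126010196, so ȳ = 126010196/267940 ≈ 470.29.

(268.0, 470.3)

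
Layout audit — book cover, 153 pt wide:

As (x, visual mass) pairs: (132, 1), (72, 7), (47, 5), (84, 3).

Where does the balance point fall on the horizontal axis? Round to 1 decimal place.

x ≈ 70.2

Σw = 1 + 7 + 5 + 3 = 16.
x: (1·132 + 7·72 + 5·47 + 3·84) / 16 = 1123 / 16 ≈ 70.19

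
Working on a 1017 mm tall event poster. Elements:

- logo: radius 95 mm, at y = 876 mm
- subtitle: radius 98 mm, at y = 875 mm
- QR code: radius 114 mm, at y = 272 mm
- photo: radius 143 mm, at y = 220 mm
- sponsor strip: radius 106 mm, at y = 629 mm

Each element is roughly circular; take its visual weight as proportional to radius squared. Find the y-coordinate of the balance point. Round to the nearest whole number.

Weights ∝ r²: logo 95² = 9025, subtitle 98² = 9604, QR code 114² = 12996, photo 143² = 20449, sponsor strip 106² = 11236; Σw = 63310.
Σw·y = 9025·876 + 9604·875 + 12996·272 + 20449·220 + 11236·629 = 31410536, so ȳ = 31410536/63310 ≈ 496.14.

y ≈ 496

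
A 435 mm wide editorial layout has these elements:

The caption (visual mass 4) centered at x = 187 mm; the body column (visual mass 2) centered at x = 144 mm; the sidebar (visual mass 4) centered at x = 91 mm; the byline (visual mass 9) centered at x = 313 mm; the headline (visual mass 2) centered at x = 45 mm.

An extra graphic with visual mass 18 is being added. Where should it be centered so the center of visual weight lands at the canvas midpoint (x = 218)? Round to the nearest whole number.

x ≈ 233

New total weight: (4 + 2 + 4 + 9 + 2) + 18 = 39.
Along x: (4307 + 18·x) / 39 = 218 (existing moment 4·187 + 2·144 + 4·91 + 9·313 + 2·45 = 4307) ⇒ x = (8502 − 4307) / 18 ≈ 233.06.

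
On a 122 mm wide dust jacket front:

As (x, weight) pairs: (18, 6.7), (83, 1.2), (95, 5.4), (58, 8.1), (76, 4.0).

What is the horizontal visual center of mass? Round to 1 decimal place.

x ≈ 59.3

Total weight = 6.7 + 1.2 + 5.4 + 8.1 + 4.0 = 25.4.
x-moment: 6.7·18 + 1.2·83 + 5.4·95 + 8.1·58 + 4.0·76 = 1507.0; centroid 1507.0/25.4 ≈ 59.33.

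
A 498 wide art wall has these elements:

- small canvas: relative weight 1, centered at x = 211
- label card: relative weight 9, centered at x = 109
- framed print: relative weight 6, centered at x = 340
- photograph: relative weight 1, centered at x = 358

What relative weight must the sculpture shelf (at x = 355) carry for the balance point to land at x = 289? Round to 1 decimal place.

Existing Σw = 17 (1 + 9 + 6 + 1); existing moment 1·211 + 9·109 + 6·340 + 1·358 = 3590.
Set Σw·x/Σw = 289: (3590 + 355w) = 289·(17 + w).
Solving: w = (289·17 − 3590) / (355 − 289) = 1323 / 66 ≈ 20.05.

w ≈ 20.0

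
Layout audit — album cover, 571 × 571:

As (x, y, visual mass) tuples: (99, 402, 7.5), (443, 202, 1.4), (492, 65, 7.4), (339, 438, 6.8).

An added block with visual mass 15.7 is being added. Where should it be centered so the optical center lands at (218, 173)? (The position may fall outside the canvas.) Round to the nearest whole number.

(73, -3)

New total weight: (7.5 + 1.4 + 7.4 + 6.8) + 15.7 = 38.8.
Along x: (7308.7 + 15.7·x) / 38.8 = 218 (existing moment 7.5·99 + 1.4·443 + 7.4·492 + 6.8·339 = 7308.7) ⇒ x = (8458.4 − 7308.7) / 15.7 ≈ 73.23.
Along y: (6757.2 + 15.7·y) / 38.8 = 173 (existing moment 7.5·402 + 1.4·202 + 7.4·65 + 6.8·438 = 6757.2) ⇒ y = (6712.4 − 6757.2) / 15.7 ≈ -2.85.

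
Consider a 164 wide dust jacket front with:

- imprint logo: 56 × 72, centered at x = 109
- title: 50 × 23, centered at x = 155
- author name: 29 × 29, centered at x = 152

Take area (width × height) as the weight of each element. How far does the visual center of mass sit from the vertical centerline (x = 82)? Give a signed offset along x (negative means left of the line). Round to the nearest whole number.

Areas → weights: imprint logo 56·72 = 4032, title 50·23 = 1150, author name 29·29 = 841; Σw = 6023.
x: (4032·109 + 1150·155 + 841·152) / 6023 = 745570 / 6023 ≈ 123.79
Difference: 123.79 − 82 ≈ 41.79.

≈ 42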